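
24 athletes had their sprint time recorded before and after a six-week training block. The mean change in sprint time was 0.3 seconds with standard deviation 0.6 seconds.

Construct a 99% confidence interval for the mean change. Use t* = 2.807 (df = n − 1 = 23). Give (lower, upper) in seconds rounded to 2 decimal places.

Paired design: SE = s_d/√n = 0.6/√24 = 0.1225.
t* = 2.807; margin of error = 2.807 × 0.1225 = 0.3439.
0.3 ± 0.3439 → (-0.04, 0.64).

(-0.04, 0.64)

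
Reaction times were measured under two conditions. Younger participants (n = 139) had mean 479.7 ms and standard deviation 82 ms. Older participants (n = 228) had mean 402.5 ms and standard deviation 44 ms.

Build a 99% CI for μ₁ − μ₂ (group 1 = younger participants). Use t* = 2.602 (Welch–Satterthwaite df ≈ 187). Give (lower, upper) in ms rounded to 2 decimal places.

(57.58, 96.82)

SE₁ = s₁/√n₁ = 82/√139 = 6.9551; SE₂ = 44/√228 = 2.9140.
Independent samples, unequal variances: SE_diff = √(SE₁² + SE₂²) = √(48.37341601 + 8.491396) = 7.5409.
t* = 2.602, so margin of error = 2.602 × 7.5409 = 19.6214.
Difference in means = 479.7 − 402.5 = 77.2000.
77.2000 ± 19.6214 → (57.58, 96.82).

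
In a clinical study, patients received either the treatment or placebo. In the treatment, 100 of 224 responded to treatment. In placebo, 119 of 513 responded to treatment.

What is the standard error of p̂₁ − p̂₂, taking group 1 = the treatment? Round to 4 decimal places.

0.0381

Sample proportions: 100/224 = 0.4464, 119/513 = 0.2320.
Each SE is √(p̂(1−p̂)/n): √(0.4464·0.5536/224) = 0.03322 and √(0.2320·0.7680/513) = 0.01864.
SE(p̂₁ − p̂₂) = √(SE₁² + SE₂²) = √(0.0011035684 + 0.0003474496) = 0.03809, since the two samples are independent.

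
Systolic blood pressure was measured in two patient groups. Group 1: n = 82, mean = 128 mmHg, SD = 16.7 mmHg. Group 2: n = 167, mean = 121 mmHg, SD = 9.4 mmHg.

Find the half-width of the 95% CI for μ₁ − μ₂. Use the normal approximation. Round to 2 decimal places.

Per-group SEs: s₁/√n₁ = 16.7/√82 = 1.8442, s₂/√n₂ = 9.4/√167 = 0.7274.
Unpooled SE of the difference: √(3.40107364 + 0.52911076) = 1.9825.
Margin of error = z* · SE = 1.960 × 1.9825 = 3.8857.

3.89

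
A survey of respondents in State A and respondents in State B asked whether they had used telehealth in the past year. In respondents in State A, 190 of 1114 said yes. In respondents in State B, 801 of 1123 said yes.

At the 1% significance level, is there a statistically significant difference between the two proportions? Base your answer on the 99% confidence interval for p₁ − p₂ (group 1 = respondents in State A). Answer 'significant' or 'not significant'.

Sample proportions: 190/1114 = 0.1706, 801/1123 = 0.7133.
Each SE is √(p̂(1−p̂)/n): √(0.1706·0.8294/1114) = 0.01127 and √(0.7133·0.2867/1123) = 0.01349.
SE(p̂₁ − p̂₂) = √(SE₁² + SE₂²) = √(0.0001270129 + 0.0001819801) = 0.01758, since the two samples are independent.
At 99% confidence z* = 2.576; margin = 2.576 × 0.01758 = 0.04529.
The difference is 0.1706 − 0.7133 = -0.5427, so the interval is -0.5427 ± 0.04529 = (-0.58799, -0.49741).
The interval (-0.58799, -0.49741) does not contain 0, so the difference is significant.

significant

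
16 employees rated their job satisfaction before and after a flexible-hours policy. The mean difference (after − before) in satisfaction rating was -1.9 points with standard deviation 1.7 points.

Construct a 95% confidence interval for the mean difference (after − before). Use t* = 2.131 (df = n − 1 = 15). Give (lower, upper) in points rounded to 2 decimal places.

(-2.81, -0.99)

This is a matched-pairs design, so SE = s_d/√n = 1.7/√16 = 0.4250.
Margin = 2.131 × 0.4250 = 0.9057; the interval is -1.9 ± 0.9057 = (-2.81, -0.99).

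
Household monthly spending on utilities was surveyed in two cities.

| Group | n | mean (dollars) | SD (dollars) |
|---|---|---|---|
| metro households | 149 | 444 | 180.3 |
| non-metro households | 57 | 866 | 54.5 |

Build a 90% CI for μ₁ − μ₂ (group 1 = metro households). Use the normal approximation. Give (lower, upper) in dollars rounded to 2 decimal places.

(-449.04, -394.96)

Standard errors of each mean: 180.3/√149 = 14.7708 and 54.5/√57 = 7.2187.
SE(x̄₁ − x̄₂) = √(14.7708² + 7.2187²) = 16.4404 for independent samples with unequal variances.
With z* = 1.645, the margin is 1.645 × 16.4404 = 27.0445.
x̄₁ − x̄₂ = 444 − 866 = -422.0000; the interval is -422.0000 ± 27.0445 = (-449.04, -394.96).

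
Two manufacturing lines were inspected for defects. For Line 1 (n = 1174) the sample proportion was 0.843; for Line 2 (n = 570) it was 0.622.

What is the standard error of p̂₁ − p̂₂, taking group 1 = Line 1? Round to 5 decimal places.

SE₁ = √(p̂₁(1−p̂₁)/n₁) = √(0.8430·0.1570/1174) = 0.01062; SE₂ = √(0.6220·0.3780/570) = 0.02031.
Independent samples: SE of the difference = √(SE₁² + SE₂²) = √(0.0001127844 + 0.0004124961) = 0.02292.

0.02292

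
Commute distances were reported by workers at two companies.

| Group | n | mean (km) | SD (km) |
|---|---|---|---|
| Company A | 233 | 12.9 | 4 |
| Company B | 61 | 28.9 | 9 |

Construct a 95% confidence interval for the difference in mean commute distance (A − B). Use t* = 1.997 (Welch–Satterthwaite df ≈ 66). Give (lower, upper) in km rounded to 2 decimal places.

SE₁ = s₁/√n₁ = 4/√233 = 0.2620; SE₂ = 9/√61 = 1.1523.
Independent samples, unequal variances: SE_diff = √(SE₁² + SE₂²) = √(0.068644 + 1.32779529) = 1.1817.
t* = 1.997, so margin of error = 1.997 × 1.1817 = 2.3599.
Difference in means = 12.9 − 28.9 = -16.0000.
-16.0000 ± 2.3599 → (-18.36, -13.64).

(-18.36, -13.64)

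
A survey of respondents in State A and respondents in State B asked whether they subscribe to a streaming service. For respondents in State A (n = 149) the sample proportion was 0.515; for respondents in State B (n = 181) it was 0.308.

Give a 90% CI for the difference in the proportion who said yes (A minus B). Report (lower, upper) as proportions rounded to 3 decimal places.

Each SE is √(p̂(1−p̂)/n): √(0.5150·0.4850/149) = 0.04094 and √(0.3080·0.6920/181) = 0.03432.
SE(p̂₁ − p̂₂) = √(SE₁² + SE₂²) = √(0.0016760836 + 0.0011778624) = 0.05342, since the two samples are independent.
At 90% confidence z* = 1.645; margin = 1.645 × 0.05342 = 0.08788.
The difference is 0.5150 − 0.3080 = 0.2070, so the interval is 0.2070 ± 0.08788 = (0.119, 0.295).

(0.119, 0.295)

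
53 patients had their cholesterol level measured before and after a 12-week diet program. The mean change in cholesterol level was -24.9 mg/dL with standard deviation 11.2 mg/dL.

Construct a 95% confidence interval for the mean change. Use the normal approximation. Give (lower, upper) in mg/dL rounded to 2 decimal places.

(-27.92, -21.88)

This is a matched-pairs design, so SE = s_d/√n = 11.2/√53 = 1.5384.
Margin = 1.960 × 1.5384 = 3.0153; the interval is -24.9 ± 3.0153 = (-27.92, -21.88).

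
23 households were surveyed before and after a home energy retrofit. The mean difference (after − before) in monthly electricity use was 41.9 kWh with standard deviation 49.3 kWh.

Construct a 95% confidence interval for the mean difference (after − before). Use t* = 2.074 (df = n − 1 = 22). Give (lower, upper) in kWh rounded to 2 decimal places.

(20.58, 63.22)

This is a matched-pairs design, so SE = s_d/√n = 49.3/√23 = 10.2798.
Margin = 2.074 × 10.2798 = 21.3203; the interval is 41.9 ± 21.3203 = (20.58, 63.22).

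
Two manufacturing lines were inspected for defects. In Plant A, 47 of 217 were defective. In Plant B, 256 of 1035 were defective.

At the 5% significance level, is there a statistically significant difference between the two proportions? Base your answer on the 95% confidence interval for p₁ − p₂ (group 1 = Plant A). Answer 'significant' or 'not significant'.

First, p̂₁ = 47/217 = 0.2166; p̂₂ = 256/1035 = 0.2473.
The two standard errors are √(0.2166×0.7834/217) = 0.02796 and √(0.2473×0.7527/1035) = 0.01341.
Because the samples are independent, SE_diff = √(0.02796² + 0.01341²) = 0.03101.
Using z* = 1.960 for 95%, ME = 1.960 × 0.03101 = 0.06078.
p̂₁ − p̂₂ = -0.0307; interval -0.0307 ± 0.06078 gives (-0.09148, 0.03008).
The interval (-0.09148, 0.03008) contains 0, so the difference is not significant.

not significant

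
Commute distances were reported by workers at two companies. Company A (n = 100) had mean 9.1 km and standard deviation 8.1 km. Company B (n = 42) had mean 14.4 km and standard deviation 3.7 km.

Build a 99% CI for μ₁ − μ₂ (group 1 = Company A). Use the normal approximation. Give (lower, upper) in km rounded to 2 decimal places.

SE₁ = s₁/√n₁ = 8.1/√100 = 0.8100; SE₂ = 3.7/√42 = 0.5709.
Independent samples, unequal variances: SE_diff = √(SE₁² + SE₂²) = √(0.6561 + 0.32592681) = 0.9910.
z* = 2.576, so margin of error = 2.576 × 0.9910 = 2.5528.
Difference in means = 9.1 − 14.4 = -5.3000.
-5.3000 ± 2.5528 → (-7.85, -2.75).

(-7.85, -2.75)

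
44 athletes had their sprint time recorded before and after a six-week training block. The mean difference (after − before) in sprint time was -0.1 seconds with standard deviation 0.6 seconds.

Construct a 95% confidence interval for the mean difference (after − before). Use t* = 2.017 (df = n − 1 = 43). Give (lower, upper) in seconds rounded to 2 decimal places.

Paired design: SE = s_d/√n = 0.6/√44 = 0.0905.
t* = 2.017; margin of error = 2.017 × 0.0905 = 0.1825.
-0.1 ± 0.1825 → (-0.28, 0.08).

(-0.28, 0.08)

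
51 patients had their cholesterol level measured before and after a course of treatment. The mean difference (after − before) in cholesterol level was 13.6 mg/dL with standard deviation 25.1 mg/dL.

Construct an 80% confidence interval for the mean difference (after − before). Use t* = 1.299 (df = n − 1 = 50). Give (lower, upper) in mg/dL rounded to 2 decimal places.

(9.03, 18.17)

Paired design: SE = s_d/√n = 25.1/√51 = 3.5147.
t* = 1.299; margin of error = 1.299 × 3.5147 = 4.5656.
13.6 ± 4.5656 → (9.03, 18.17).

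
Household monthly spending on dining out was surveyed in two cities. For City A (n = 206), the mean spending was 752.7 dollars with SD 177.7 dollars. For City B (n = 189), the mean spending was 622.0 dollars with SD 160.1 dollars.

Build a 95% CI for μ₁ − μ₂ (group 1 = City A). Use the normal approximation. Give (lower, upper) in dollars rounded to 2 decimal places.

SE₁ = s₁/√n₁ = 177.7/√206 = 12.3809; SE₂ = 160.1/√189 = 11.6456.
Independent samples, unequal variances: SE_diff = √(SE₁² + SE₂²) = √(153.28668481 + 135.61999936) = 16.9973.
z* = 1.960, so margin of error = 1.960 × 16.9973 = 33.3147.
Difference in means = 752.7 − 622.0 = 130.7000.
130.7000 ± 33.3147 → (97.39, 164.01).

(97.39, 164.01)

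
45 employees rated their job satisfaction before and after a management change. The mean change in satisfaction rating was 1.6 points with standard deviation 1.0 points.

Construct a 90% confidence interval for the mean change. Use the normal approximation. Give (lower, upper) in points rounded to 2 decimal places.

Paired design: SE = s_d/√n = 1.0/√45 = 0.1491.
z* = 1.645; margin of error = 1.645 × 0.1491 = 0.2453.
1.6 ± 0.2453 → (1.35, 1.85).

(1.35, 1.85)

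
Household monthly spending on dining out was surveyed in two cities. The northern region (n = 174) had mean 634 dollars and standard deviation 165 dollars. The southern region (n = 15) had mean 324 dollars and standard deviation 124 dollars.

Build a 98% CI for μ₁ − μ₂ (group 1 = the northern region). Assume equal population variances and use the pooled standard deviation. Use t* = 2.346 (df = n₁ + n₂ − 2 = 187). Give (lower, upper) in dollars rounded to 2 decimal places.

(207.55, 412.45)

Pooled variance s_p² = [173·165² + 14·124²] / (174+15−2) = 26337.9091, so s_p = 162.2896.
SE_diff = s_p·√(1/n₁ + 1/n₂) = 162.2896·√(1/174 + 1/15) = 43.6718.
t* = 2.346; margin = 2.346 × 43.6718 = 102.4540.
Difference = 634 − 324 = 310.0000.
310.0000 ± 102.4540 → (207.55, 412.45).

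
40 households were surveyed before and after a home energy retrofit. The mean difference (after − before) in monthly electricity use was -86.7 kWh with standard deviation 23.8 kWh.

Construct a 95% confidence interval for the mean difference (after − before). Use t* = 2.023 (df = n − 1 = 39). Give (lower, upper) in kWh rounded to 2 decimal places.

(-94.31, -79.09)

Paired design: SE = s_d/√n = 23.8/√40 = 3.7631.
t* = 2.023; margin of error = 2.023 × 3.7631 = 7.6128.
-86.7 ± 7.6128 → (-94.31, -79.09).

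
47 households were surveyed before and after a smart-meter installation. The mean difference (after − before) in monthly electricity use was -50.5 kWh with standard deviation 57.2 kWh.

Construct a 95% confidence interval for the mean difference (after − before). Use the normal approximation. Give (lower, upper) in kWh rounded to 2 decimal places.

Paired design: SE = s_d/√n = 57.2/√47 = 8.3435.
z* = 1.960; margin of error = 1.960 × 8.3435 = 16.3533.
-50.5 ± 16.3533 → (-66.85, -34.15).

(-66.85, -34.15)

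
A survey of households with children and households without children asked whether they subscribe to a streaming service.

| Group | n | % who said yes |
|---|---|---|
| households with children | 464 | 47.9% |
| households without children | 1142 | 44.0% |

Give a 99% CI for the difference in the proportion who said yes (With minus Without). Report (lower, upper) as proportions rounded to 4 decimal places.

SE₁ = √(p̂₁(1−p̂₁)/n₁) = √(0.4790·0.5210/464) = 0.02319; SE₂ = √(0.4400·0.5600/1142) = 0.01469.
Independent samples: SE of the difference = √(SE₁² + SE₂²) = √(0.0005377761 + 0.0002157961) = 0.02745.
z* for 99% confidence is 2.576, so the margin of error is 2.576 × 0.02745 = 0.07071.
Point estimate p̂₁ − p̂₂ = 0.4790 − 0.4400 = 0.0390.
0.0390 ± 0.07071 → (-0.0317, 0.1097).

(-0.0317, 0.1097)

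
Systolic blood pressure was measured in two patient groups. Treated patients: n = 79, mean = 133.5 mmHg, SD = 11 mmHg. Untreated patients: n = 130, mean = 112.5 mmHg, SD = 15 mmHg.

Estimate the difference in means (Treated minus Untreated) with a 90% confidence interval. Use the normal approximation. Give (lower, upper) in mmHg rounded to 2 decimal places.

(18.03, 23.97)

SE₁ = s₁/√n₁ = 11/√79 = 1.2376; SE₂ = 15/√130 = 1.3156.
Independent samples, unequal variances: SE_diff = √(SE₁² + SE₂²) = √(1.53165376 + 1.73080336) = 1.8062.
z* = 1.645, so margin of error = 1.645 × 1.8062 = 2.9712.
Difference in means = 133.5 − 112.5 = 21.0000.
21.0000 ± 2.9712 → (18.03, 23.97).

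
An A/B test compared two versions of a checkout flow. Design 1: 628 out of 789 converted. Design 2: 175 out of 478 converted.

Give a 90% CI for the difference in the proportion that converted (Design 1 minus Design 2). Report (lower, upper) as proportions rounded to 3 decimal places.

(0.387, 0.473)

p̂₁ = 628/789 = 0.7959 and p̂₂ = 175/478 = 0.3661.
SE₁ = √(p̂₁(1−p̂₁)/n₁) = √(0.7959·0.2041/789) = 0.01435; SE₂ = √(0.3661·0.6339/478) = 0.02203.
Independent samples: SE of the difference = √(SE₁² + SE₂²) = √(0.0002059225 + 0.0004853209) = 0.02629.
z* for 90% confidence is 1.645, so the margin of error is 1.645 × 0.02629 = 0.04325.
Point estimate p̂₁ − p̂₂ = 0.7959 − 0.3661 = 0.4298.
0.4298 ± 0.04325 → (0.387, 0.473).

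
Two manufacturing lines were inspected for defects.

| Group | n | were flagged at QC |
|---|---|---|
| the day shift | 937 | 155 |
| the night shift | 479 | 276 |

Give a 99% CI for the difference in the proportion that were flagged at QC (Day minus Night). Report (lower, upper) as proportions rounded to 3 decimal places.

p̂₁ = 155/937 = 0.1654 and p̂₂ = 276/479 = 0.5762.
SE₁ = √(p̂₁(1−p̂₁)/n₁) = √(0.1654·0.8346/937) = 0.01214; SE₂ = √(0.5762·0.4238/479) = 0.02258.
Independent samples: SE of the difference = √(SE₁² + SE₂²) = √(0.0001473796 + 0.0005098564) = 0.02564.
z* for 99% confidence is 2.576, so the margin of error is 2.576 × 0.02564 = 0.06605.
Point estimate p̂₁ − p̂₂ = 0.1654 − 0.5762 = -0.4108.
-0.4108 ± 0.06605 → (-0.477, -0.345).

(-0.477, -0.345)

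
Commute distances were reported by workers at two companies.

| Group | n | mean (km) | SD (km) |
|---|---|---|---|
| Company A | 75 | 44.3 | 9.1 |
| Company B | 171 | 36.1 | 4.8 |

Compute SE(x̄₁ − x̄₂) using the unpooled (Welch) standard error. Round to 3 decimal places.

1.113

SE₁ = s₁/√n₁ = 9.1/√75 = 1.0508; SE₂ = 4.8/√171 = 0.3671.
Independent samples, unequal variances: SE_diff = √(SE₁² + SE₂²) = √(1.10418064 + 0.13476241) = 1.1131.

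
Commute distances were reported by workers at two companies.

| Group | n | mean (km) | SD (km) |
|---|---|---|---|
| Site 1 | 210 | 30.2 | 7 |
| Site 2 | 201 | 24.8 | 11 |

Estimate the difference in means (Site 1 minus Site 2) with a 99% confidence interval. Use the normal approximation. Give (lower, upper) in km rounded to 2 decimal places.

(3.05, 7.75)

Standard errors of each mean: 7/√210 = 0.4830 and 11/√201 = 0.7759.
SE(x̄₁ − x̄₂) = √(0.4830² + 0.7759²) = 0.9140 for independent samples with unequal variances.
With z* = 2.576, the margin is 2.576 × 0.9140 = 2.3545.
x̄₁ − x̄₂ = 30.2 − 24.8 = 5.4000; the interval is 5.4000 ± 2.3545 = (3.05, 7.75).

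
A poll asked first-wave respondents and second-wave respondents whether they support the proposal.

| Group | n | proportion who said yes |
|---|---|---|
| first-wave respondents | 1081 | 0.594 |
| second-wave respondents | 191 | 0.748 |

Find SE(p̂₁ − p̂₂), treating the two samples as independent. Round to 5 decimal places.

0.03478

Each SE is √(p̂(1−p̂)/n): √(0.5940·0.4060/1081) = 0.01494 and √(0.7480·0.2520/191) = 0.03141.
SE(p̂₁ − p̂₂) = √(SE₁² + SE₂²) = √(0.0002232036 + 0.0009865881) = 0.03478, since the two samples are independent.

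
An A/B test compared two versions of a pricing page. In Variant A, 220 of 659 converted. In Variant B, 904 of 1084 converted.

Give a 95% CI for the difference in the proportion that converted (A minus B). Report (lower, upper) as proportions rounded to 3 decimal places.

First, p̂₁ = 220/659 = 0.3338; p̂₂ = 904/1084 = 0.8339.
The two standard errors are √(0.3338×0.6662/659) = 0.01837 and √(0.8339×0.1661/1084) = 0.01130.
Because the samples are independent, SE_diff = √(0.01837² + 0.01130²) = 0.02157.
Using z* = 1.960 for 95%, ME = 1.960 × 0.02157 = 0.04228.
p̂₁ − p̂₂ = -0.5001; interval -0.5001 ± 0.04228 gives (-0.542, -0.458).

(-0.542, -0.458)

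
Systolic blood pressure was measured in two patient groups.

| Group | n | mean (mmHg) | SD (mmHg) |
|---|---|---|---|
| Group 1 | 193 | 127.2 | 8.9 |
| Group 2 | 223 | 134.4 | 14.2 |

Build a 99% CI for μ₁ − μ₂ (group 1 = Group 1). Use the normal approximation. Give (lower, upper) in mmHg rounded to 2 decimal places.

(-10.15, -4.25)

SE₁ = s₁/√n₁ = 8.9/√193 = 0.6406; SE₂ = 14.2/√223 = 0.9509.
Independent samples, unequal variances: SE_diff = √(SE₁² + SE₂²) = √(0.41036836 + 0.90421081) = 1.1466.
z* = 2.576, so margin of error = 2.576 × 1.1466 = 2.9536.
Difference in means = 127.2 − 134.4 = -7.2000.
-7.2000 ± 2.9536 → (-10.15, -4.25).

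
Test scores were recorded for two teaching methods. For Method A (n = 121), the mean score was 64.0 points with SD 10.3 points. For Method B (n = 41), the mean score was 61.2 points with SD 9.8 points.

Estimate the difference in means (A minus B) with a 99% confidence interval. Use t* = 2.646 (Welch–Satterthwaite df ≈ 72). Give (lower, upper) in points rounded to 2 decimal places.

SE₁ = s₁/√n₁ = 10.3/√121 = 0.9364; SE₂ = 9.8/√41 = 1.5305.
Independent samples, unequal variances: SE_diff = √(SE₁² + SE₂²) = √(0.87684496 + 2.34243025) = 1.7942.
t* = 2.646, so margin of error = 2.646 × 1.7942 = 4.7475.
Difference in means = 64.0 − 61.2 = 2.8000.
2.8000 ± 4.7475 → (-1.95, 7.55).

(-1.95, 7.55)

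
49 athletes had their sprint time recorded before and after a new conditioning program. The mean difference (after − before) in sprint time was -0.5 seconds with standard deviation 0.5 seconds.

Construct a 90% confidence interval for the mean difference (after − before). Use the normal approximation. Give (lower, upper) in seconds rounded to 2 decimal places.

(-0.62, -0.38)

Paired design: SE = s_d/√n = 0.5/√49 = 0.0714.
z* = 1.645; margin of error = 1.645 × 0.0714 = 0.1175.
-0.5 ± 0.1175 → (-0.62, -0.38).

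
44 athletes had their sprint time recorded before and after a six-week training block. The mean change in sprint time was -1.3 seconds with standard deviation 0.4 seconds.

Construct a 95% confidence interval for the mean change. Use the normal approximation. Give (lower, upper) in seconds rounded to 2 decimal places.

This is a matched-pairs design, so SE = s_d/√n = 0.4/√44 = 0.0603.
Margin = 1.960 × 0.0603 = 0.1182; the interval is -1.3 ± 0.1182 = (-1.42, -1.18).

(-1.42, -1.18)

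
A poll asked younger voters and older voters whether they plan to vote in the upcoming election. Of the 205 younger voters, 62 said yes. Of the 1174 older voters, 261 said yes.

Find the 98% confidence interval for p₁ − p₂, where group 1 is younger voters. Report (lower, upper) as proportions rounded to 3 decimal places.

(0.000, 0.160)

Sample proportions: 62/205 = 0.3024, 261/1174 = 0.2223.
Each SE is √(p̂(1−p̂)/n): √(0.3024·0.6976/205) = 0.03208 and √(0.2223·0.7777/1174) = 0.01214.
SE(p̂₁ − p̂₂) = √(SE₁² + SE₂²) = √(0.0010291264 + 0.0001473796) = 0.03430, since the two samples are independent.
At 98% confidence z* = 2.326; margin = 2.326 × 0.03430 = 0.07978.
The difference is 0.3024 − 0.2223 = 0.0801, so the interval is 0.0801 ± 0.07978 = (0.000, 0.160).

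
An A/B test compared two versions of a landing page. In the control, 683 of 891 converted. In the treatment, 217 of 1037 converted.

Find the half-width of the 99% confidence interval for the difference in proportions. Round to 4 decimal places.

0.0489

First, p̂₁ = 683/891 = 0.7666; p̂₂ = 217/1037 = 0.2093.
The two standard errors are √(0.7666×0.2334/891) = 0.01417 and √(0.2093×0.7907/1037) = 0.01263.
Because the samples are independent, SE_diff = √(0.01417² + 0.01263²) = 0.01898.
Using z* = 2.576 for 99%, ME = 2.576 × 0.01898 = 0.04889.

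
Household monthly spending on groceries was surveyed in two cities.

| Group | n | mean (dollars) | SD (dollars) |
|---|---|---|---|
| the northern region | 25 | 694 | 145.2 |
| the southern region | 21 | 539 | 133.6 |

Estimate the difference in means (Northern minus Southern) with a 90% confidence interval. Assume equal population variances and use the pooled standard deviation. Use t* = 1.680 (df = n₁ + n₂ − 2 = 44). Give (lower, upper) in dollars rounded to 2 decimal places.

(85.36, 224.64)

s_p = √[((n₁−1)s₁² + (n₂−1)s₂²)/(n₁+n₂−2)] = √[(24·145.2² + 20·133.6²)/44] = 140.0464.
SE = 140.0464·√(1/25 + 1/21) = 41.4545.
With t* = 1.680, margin = 1.680 × 41.4545 = 69.6436.
x̄₁ − x̄₂ = 694 − 539 = 155.0000; interval 155.0000 ± 69.6436 = (85.36, 224.64).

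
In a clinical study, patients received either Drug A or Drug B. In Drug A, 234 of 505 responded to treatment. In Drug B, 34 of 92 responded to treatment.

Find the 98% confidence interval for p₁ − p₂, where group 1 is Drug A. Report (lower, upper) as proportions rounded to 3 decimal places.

(-0.034, 0.222)

First, p̂₁ = 234/505 = 0.4634; p̂₂ = 34/92 = 0.3696.
The two standard errors are √(0.4634×0.5366/505) = 0.02219 and √(0.3696×0.6304/92) = 0.05032.
Because the samples are independent, SE_diff = √(0.02219² + 0.05032²) = 0.05500.
Using z* = 2.326 for 98%, ME = 2.326 × 0.05500 = 0.12793.
p̂₁ − p̂₂ = 0.0938; interval 0.0938 ± 0.12793 gives (-0.034, 0.222).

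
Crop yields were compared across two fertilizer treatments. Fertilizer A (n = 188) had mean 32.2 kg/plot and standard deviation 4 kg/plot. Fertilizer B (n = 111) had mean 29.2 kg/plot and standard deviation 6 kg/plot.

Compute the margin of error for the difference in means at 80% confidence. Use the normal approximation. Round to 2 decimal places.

Standard errors of each mean: 4/√188 = 0.2917 and 6/√111 = 0.5695.
SE(x̄₁ − x̄₂) = √(0.2917² + 0.5695²) = 0.6399 for independent samples with unequal variances.
With z* = 1.282, the margin is 1.282 × 0.6399 = 0.8204.

0.82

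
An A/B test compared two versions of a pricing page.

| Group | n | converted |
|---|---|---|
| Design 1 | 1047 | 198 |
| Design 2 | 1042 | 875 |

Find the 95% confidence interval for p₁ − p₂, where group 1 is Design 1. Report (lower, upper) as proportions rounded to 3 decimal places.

(-0.683, -0.618)

p̂₁ = 198/1047 = 0.1891 and p̂₂ = 875/1042 = 0.8397.
SE₁ = √(p̂₁(1−p̂₁)/n₁) = √(0.1891·0.8109/1047) = 0.01210; SE₂ = √(0.8397·0.1603/1042) = 0.01137.
Independent samples: SE of the difference = √(SE₁² + SE₂²) = √(0.00014641 + 0.0001292769) = 0.01660.
z* for 95% confidence is 1.960, so the margin of error is 1.960 × 0.01660 = 0.03254.
Point estimate p̂₁ − p̂₂ = 0.1891 − 0.8397 = -0.6506.
-0.6506 ± 0.03254 → (-0.683, -0.618).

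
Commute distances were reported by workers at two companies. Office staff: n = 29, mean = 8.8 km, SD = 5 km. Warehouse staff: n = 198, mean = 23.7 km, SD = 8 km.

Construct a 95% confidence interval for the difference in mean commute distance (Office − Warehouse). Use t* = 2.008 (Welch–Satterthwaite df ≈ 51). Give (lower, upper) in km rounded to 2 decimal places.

(-17.09, -12.71)

SE₁ = s₁/√n₁ = 5/√29 = 0.9285; SE₂ = 8/√198 = 0.5685.
Independent samples, unequal variances: SE_diff = √(SE₁² + SE₂²) = √(0.86211225 + 0.32319225) = 1.0887.
t* = 2.008, so margin of error = 2.008 × 1.0887 = 2.1861.
Difference in means = 8.8 − 23.7 = -14.9000.
-14.9000 ± 2.1861 → (-17.09, -12.71).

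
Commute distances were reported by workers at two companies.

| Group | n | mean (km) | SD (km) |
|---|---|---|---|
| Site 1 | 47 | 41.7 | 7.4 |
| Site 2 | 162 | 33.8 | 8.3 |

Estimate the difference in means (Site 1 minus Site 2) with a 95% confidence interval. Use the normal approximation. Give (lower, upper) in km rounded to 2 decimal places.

(5.43, 10.37)

SE₁ = s₁/√n₁ = 7.4/√47 = 1.0794; SE₂ = 8.3/√162 = 0.6521.
Independent samples, unequal variances: SE_diff = √(SE₁² + SE₂²) = √(1.16510436 + 0.42523441) = 1.2611.
z* = 1.960, so margin of error = 1.960 × 1.2611 = 2.4718.
Difference in means = 41.7 − 33.8 = 7.9000.
7.9000 ± 2.4718 → (5.43, 10.37).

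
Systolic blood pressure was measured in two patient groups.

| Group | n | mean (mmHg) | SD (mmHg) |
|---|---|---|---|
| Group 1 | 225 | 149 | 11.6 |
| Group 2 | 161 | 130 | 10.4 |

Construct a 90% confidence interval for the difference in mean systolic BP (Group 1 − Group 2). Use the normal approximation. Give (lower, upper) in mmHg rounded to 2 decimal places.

SE₁ = s₁/√n₁ = 11.6/√225 = 0.7733; SE₂ = 10.4/√161 = 0.8196.
Independent samples, unequal variances: SE_diff = √(SE₁² + SE₂²) = √(0.59799289 + 0.67174416) = 1.1268.
z* = 1.645, so margin of error = 1.645 × 1.1268 = 1.8536.
Difference in means = 149 − 130 = 19.0000.
19.0000 ± 1.8536 → (17.15, 20.85).

(17.15, 20.85)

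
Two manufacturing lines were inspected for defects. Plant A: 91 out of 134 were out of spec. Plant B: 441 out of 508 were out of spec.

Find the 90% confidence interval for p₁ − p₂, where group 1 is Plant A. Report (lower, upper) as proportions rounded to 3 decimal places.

(-0.260, -0.118)

Sample proportions: 91/134 = 0.6791, 441/508 = 0.8681.
Each SE is √(p̂(1−p̂)/n): √(0.6791·0.3209/134) = 0.04033 and √(0.8681·0.1319/508) = 0.01501.
SE(p̂₁ − p̂₂) = √(SE₁² + SE₂²) = √(0.0016265089 + 0.0002253001) = 0.04303, since the two samples are independent.
At 90% confidence z* = 1.645; margin = 1.645 × 0.04303 = 0.07078.
The difference is 0.6791 − 0.8681 = -0.1890, so the interval is -0.1890 ± 0.07078 = (-0.260, -0.118).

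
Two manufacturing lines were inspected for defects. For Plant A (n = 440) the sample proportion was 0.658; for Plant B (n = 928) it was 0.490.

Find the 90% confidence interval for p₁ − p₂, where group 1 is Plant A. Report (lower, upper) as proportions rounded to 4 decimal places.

SE₁ = √(p̂₁(1−p̂₁)/n₁) = √(0.6580·0.3420/440) = 0.02262; SE₂ = √(0.4900·0.5100/928) = 0.01641.
Independent samples: SE of the difference = √(SE₁² + SE₂²) = √(0.0005116644 + 0.0002692881) = 0.02795.
z* for 90% confidence is 1.645, so the margin of error is 1.645 × 0.02795 = 0.04598.
Point estimate p̂₁ − p̂₂ = 0.6580 − 0.4900 = 0.1680.
0.1680 ± 0.04598 → (0.1220, 0.2140).

(0.1220, 0.2140)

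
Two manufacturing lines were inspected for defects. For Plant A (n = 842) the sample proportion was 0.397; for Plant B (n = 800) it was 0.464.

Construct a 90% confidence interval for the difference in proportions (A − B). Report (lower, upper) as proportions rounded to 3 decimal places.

The two standard errors are √(0.3970×0.6030/842) = 0.01686 and √(0.4640×0.5360/800) = 0.01763.
Because the samples are independent, SE_diff = √(0.01686² + 0.01763²) = 0.02439.
Using z* = 1.645 for 90%, ME = 1.645 × 0.02439 = 0.04012.
p̂₁ − p̂₂ = -0.0670; interval -0.0670 ± 0.04012 gives (-0.107, -0.027).

(-0.107, -0.027)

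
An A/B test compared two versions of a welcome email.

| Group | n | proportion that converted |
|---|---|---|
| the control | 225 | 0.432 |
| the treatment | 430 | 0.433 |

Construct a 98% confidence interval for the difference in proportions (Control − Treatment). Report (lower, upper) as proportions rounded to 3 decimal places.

(-0.096, 0.094)

SE₁ = √(p̂₁(1−p̂₁)/n₁) = √(0.4320·0.5680/225) = 0.03302; SE₂ = √(0.4330·0.5670/430) = 0.02389.
Independent samples: SE of the difference = √(SE₁² + SE₂²) = √(0.0010903204 + 0.0005707321) = 0.04076.
z* for 98% confidence is 2.326, so the margin of error is 2.326 × 0.04076 = 0.09481.
Point estimate p̂₁ − p̂₂ = 0.4320 − 0.4330 = -0.0010.
-0.0010 ± 0.09481 → (-0.096, 0.094).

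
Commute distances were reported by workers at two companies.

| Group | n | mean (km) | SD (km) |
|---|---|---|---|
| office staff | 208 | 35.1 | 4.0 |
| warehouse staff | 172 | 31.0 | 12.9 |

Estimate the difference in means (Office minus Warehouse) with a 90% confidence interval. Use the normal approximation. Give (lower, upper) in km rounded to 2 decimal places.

(2.42, 5.78)

SE₁ = s₁/√n₁ = 4.0/√208 = 0.2774; SE₂ = 12.9/√172 = 0.9836.
Independent samples, unequal variances: SE_diff = √(SE₁² + SE₂²) = √(0.07695076 + 0.96746896) = 1.0220.
z* = 1.645, so margin of error = 1.645 × 1.0220 = 1.6812.
Difference in means = 35.1 − 31.0 = 4.1000.
4.1000 ± 1.6812 → (2.42, 5.78).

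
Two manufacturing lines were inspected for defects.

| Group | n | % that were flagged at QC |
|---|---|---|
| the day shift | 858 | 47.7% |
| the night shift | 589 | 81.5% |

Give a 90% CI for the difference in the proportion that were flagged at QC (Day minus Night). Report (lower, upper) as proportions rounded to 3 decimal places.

SE₁ = √(p̂₁(1−p̂₁)/n₁) = √(0.4770·0.5230/858) = 0.01705; SE₂ = √(0.8150·0.1850/589) = 0.01600.
Independent samples: SE of the difference = √(SE₁² + SE₂²) = √(0.0002907025 + 0.000256) = 0.02338.
z* for 90% confidence is 1.645, so the margin of error is 1.645 × 0.02338 = 0.03846.
Point estimate p̂₁ − p̂₂ = 0.4770 − 0.8150 = -0.3380.
-0.3380 ± 0.03846 → (-0.376, -0.300).

(-0.376, -0.300)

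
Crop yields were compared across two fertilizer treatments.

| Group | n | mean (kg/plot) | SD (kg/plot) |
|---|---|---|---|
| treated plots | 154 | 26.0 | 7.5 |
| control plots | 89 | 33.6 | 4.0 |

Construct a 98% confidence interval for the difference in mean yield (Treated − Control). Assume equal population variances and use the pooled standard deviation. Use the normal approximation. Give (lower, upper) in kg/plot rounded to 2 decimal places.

s_p = √[((n₁−1)s₁² + (n₂−1)s₂²)/(n₁+n₂−2)] = √[(153·7.5² + 88·4.0²)/241] = 6.4462.
SE = 6.4462·√(1/154 + 1/89) = 0.8583.
With z* = 2.326, margin = 2.326 × 0.8583 = 1.9964.
x̄₁ − x̄₂ = 26.0 − 33.6 = -7.6000; interval -7.6000 ± 1.9964 = (-9.60, -5.60).

(-9.60, -5.60)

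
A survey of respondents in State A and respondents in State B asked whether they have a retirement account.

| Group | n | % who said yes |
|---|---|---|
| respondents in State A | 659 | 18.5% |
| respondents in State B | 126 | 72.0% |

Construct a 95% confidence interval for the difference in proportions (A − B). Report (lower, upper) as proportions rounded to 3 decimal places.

SE₁ = √(p̂₁(1−p̂₁)/n₁) = √(0.1850·0.8150/659) = 0.01513; SE₂ = √(0.7200·0.2800/126) = 0.04000.
Independent samples: SE of the difference = √(SE₁² + SE₂²) = √(0.0002289169 + 0.0016) = 0.04277.
z* for 95% confidence is 1.960, so the margin of error is 1.960 × 0.04277 = 0.08383.
Point estimate p̂₁ − p̂₂ = 0.1850 − 0.7200 = -0.5350.
-0.5350 ± 0.08383 → (-0.619, -0.451).

(-0.619, -0.451)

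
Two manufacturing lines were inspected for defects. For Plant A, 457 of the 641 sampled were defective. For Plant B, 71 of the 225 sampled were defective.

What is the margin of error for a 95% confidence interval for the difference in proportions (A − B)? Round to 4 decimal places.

0.0701

Sample proportions: 457/641 = 0.7129, 71/225 = 0.3156.
Each SE is √(p̂(1−p̂)/n): √(0.7129·0.2871/641) = 0.01787 and √(0.3156·0.6844/225) = 0.03098.
SE(p̂₁ − p̂₂) = √(SE₁² + SE₂²) = √(0.0003193369 + 0.0009597604) = 0.03576, since the two samples are independent.
At 95% confidence z* = 1.960; margin = 1.960 × 0.03576 = 0.07009.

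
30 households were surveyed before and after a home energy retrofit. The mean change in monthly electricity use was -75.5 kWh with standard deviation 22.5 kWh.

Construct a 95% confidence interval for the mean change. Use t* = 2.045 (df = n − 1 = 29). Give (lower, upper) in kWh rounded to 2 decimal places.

Paired design: SE = s_d/√n = 22.5/√30 = 4.1079.
t* = 2.045; margin of error = 2.045 × 4.1079 = 8.4007.
-75.5 ± 8.4007 → (-83.90, -67.10).

(-83.90, -67.10)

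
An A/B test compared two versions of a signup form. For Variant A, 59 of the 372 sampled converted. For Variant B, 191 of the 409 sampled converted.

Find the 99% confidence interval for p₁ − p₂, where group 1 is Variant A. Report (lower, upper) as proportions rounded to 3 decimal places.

(-0.389, -0.228)

p̂₁ = 59/372 = 0.1586 and p̂₂ = 191/409 = 0.4670.
SE₁ = √(p̂₁(1−p̂₁)/n₁) = √(0.1586·0.8414/372) = 0.01894; SE₂ = √(0.4670·0.5330/409) = 0.02467.
Independent samples: SE of the difference = √(SE₁² + SE₂²) = √(0.0003587236 + 0.0006086089) = 0.03110.
z* for 99% confidence is 2.576, so the margin of error is 2.576 × 0.03110 = 0.08011.
Point estimate p̂₁ − p̂₂ = 0.1586 − 0.4670 = -0.3084.
-0.3084 ± 0.08011 → (-0.389, -0.228).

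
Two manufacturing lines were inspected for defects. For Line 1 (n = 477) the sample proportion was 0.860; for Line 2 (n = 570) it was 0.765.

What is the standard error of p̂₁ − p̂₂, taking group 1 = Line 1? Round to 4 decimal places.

The two standard errors are √(0.8600×0.1400/477) = 0.01589 and √(0.7650×0.2350/570) = 0.01776.
Because the samples are independent, SE_diff = √(0.01589² + 0.01776²) = 0.02383.

0.0238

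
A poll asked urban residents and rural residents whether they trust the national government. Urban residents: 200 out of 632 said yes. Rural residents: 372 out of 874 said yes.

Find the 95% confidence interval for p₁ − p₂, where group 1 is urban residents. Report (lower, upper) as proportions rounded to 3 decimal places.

p̂₁ = 200/632 = 0.3165 and p̂₂ = 372/874 = 0.4256.
SE₁ = √(p̂₁(1−p̂₁)/n₁) = √(0.3165·0.6835/632) = 0.01850; SE₂ = √(0.4256·0.5744/874) = 0.01672.
Independent samples: SE of the difference = √(SE₁² + SE₂²) = √(0.00034225 + 0.0002795584) = 0.02494.
z* for 95% confidence is 1.960, so the margin of error is 1.960 × 0.02494 = 0.04888.
Point estimate p̂₁ − p̂₂ = 0.3165 − 0.4256 = -0.1091.
-0.1091 ± 0.04888 → (-0.158, -0.060).

(-0.158, -0.060)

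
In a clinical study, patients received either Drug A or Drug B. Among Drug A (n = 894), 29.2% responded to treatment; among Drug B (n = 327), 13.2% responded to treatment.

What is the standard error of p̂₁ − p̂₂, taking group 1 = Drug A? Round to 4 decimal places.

Each SE is √(p̂(1−p̂)/n): √(0.2920·0.7080/894) = 0.01521 and √(0.1320·0.8680/327) = 0.01872.
SE(p̂₁ − p̂₂) = √(SE₁² + SE₂²) = √(0.0002313441 + 0.0003504384) = 0.02412, since the two samples are independent.

0.0241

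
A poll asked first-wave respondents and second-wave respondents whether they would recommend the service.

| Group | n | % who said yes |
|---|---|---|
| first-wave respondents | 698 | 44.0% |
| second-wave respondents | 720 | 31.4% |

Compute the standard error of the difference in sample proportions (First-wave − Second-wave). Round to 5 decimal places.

0.02554

Each SE is √(p̂(1−p̂)/n): √(0.4400·0.5600/698) = 0.01879 and √(0.3140·0.6860/720) = 0.01730.
SE(p̂₁ − p̂₂) = √(SE₁² + SE₂²) = √(0.0003530641 + 0.00029929) = 0.02554, since the two samples are independent.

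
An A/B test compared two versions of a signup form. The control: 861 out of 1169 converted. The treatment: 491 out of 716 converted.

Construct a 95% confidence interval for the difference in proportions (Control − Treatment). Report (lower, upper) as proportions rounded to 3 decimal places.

Sample proportions: 861/1169 = 0.7365, 491/716 = 0.6858.
Each SE is √(p̂(1−p̂)/n): √(0.7365·0.2635/1169) = 0.01288 and √(0.6858·0.3142/716) = 0.01735.
SE(p̂₁ − p̂₂) = √(SE₁² + SE₂²) = √(0.0001658944 + 0.0003010225) = 0.02161, since the two samples are independent.
At 95% confidence z* = 1.960; margin = 1.960 × 0.02161 = 0.04236.
The difference is 0.7365 − 0.6858 = 0.0507, so the interval is 0.0507 ± 0.04236 = (0.008, 0.093).

(0.008, 0.093)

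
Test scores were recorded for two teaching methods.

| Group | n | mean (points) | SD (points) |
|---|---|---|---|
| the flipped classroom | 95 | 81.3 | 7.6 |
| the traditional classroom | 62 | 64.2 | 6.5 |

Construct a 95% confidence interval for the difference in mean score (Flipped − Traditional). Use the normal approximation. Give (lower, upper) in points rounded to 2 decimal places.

Per-group SEs: s₁/√n₁ = 7.6/√95 = 0.7797, s₂/√n₂ = 6.5/√62 = 0.8255.
Unpooled SE of the difference: √(0.60793209 + 0.68145025) = 1.1355.
Margin of error = z* · SE = 1.960 × 1.1355 = 2.2256.
x̄₁ − x̄₂ = 81.3 − 64.2 = 17.1000.
CI: 17.1000 ± 2.2256 = (14.87, 19.33).

(14.87, 19.33)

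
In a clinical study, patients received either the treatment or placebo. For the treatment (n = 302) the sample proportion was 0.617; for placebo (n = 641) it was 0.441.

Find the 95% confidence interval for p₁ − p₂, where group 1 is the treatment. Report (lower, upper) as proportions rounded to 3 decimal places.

(0.109, 0.243)

Each SE is √(p̂(1−p̂)/n): √(0.6170·0.3830/302) = 0.02797 and √(0.4410·0.5590/641) = 0.01961.
SE(p̂₁ − p̂₂) = √(SE₁² + SE₂²) = √(0.0007823209 + 0.0003845521) = 0.03416, since the two samples are independent.
At 95% confidence z* = 1.960; margin = 1.960 × 0.03416 = 0.06695.
The difference is 0.6170 − 0.4410 = 0.1760, so the interval is 0.1760 ± 0.06695 = (0.109, 0.243).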